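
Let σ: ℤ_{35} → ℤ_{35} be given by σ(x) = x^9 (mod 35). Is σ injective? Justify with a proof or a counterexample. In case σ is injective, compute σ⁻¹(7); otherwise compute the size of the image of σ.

15

σ(4): Repeated squaring mod 35: 4^1 ≡ 4, 4^2 ≡ 4² = 16, 4^4 ≡ 16² = 256 ≡ 11, 4^8 ≡ 11² = 121 ≡ 16. Since 9 = 8 + 1, 4^9 ≡ 16·4: 16·4 = 64 ≡ 29. So 4^9 ≡ 29 (mod 35).
σ(9): Repeated squaring mod 35: 9^1 ≡ 9, 9^2 ≡ 9² = 81 ≡ 11, 9^4 ≡ 11² = 121 ≡ 16, 9^8 ≡ 16² = 256 ≡ 11. Since 9 = 8 + 1, 9^9 ≡ 11·9: 11·9 = 99 ≡ 29. So 9^9 ≡ 29 (mod 35).
So σ(4) = σ(9) = 29 while 4 ≠ 9, hence σ is not injective.
Since σ is not injective, we determine |image(σ)|. Computing x^9 mod 35 for each x (by repeated squaring, reducing mod 35 at every step), the values σ(0), σ(1), …, σ(34) are: 0, 1, 22, 13, 29, 20, 6, 7, 8, 29, 20, 1, 27, 13, 14, 15, 1, 27, 8, 34, 20, 21, 22, 8, 34, 15, 6, 27, 28, 29, 15, 6, 22, 13, 34.
The distinct values are {0, 1, 6, 7, 8, 13, 14, 15, 20, 21, 22, 27, 28, 29, 34}; there are 15 of them.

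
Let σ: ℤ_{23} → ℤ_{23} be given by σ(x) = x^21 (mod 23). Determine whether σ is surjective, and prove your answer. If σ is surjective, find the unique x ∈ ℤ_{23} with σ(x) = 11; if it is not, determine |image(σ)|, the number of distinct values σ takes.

21

Since 23 is prime, the nonzero elements of ℤ_{23} form a cyclic group of order 22.
As gcd(21, 22) = 1, raising to the 21st power is a bijection on this group: if s^21 ≡ t^21 then (st^{−1})^21 = 1, and the only element of order dividing gcd(21, 22) = 1 is 1, so s = t.
With σ(0) = 0 this makes σ injective on all of ℤ_{23}, hence bijective (finite equal-size domain and codomain). In particular σ is surjective.
Since σ is surjective, we find the preimage of 11. The inverse of x ↦ x^21 on (ℤ_{23})^× is x ↦ x^21, because 21·21 = 441 = 20·22 + 1 ≡ 1 (mod 22) and x^{22} = 1 for x ≠ 0 (Fermat). So σ⁻¹(11) = 11^21 mod 23.
Repeated squaring mod 23: 11^1 ≡ 11, 11^2 ≡ 11² = 121 ≡ 6, 11^4 ≡ 6² = 36 ≡ 13, 11^8 ≡ 13² = 169 ≡ 8, 11^16 ≡ 8² = 64 ≡ 18. Since 21 = 16 + 4 + 1, 11^21 ≡ 18·13·11: 18·13 = 234 ≡ 4, then 4·11 = 44 ≡ 21. So 11^21 ≡ 21 (mod 23).
Hence σ⁻¹(11) = 21.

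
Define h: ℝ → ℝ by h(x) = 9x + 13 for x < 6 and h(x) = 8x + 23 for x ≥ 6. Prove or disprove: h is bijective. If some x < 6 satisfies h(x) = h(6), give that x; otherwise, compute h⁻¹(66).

Both pieces are strictly increasing (slopes 9 and 8), so each is injective on its own interval.
The left piece maps (−∞, 6) onto (−∞, 67); the right piece maps [6, ∞) onto [71, ∞).
The images leave a gap (67 has no preimage), so h is not surjective, hence not bijective.
Because the two images are disjoint, no x < 6 has h(x) = h(6), so we compute h⁻¹(66): 66 lies in (−∞, 67), so solve 9x + 13 = 66: x = (66 − 13)/9 = 53/9.

53/9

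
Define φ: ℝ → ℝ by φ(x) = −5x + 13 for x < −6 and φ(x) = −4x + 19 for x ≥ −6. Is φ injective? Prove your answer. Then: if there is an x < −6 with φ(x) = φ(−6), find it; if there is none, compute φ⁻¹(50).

Both pieces are strictly decreasing (slopes −5 and −4), so each is injective on its own interval.
The left piece maps (−∞, −6) onto (43, ∞); the right piece maps [−6, ∞) onto (−∞, 43].
These images are disjoint, so no value is attained by both pieces. Thus φ is injective.
Because the two images are disjoint, no x < −6 has φ(x) = φ(−6), so we compute φ⁻¹(50): 50 lies in (43, ∞), so solve −5x + 13 = 50: x = (50 − 13)/(−5) = −37/5.

-37/5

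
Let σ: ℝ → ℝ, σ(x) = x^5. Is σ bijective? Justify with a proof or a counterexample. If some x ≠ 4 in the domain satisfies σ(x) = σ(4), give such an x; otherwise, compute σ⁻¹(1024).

On ℝ, x ↦ x^5 is strictly increasing (injective) and for any y ∈ ℝ the 5th root y^{1/5} lies in ℝ (surjective). So σ is bijective.
Since x ↦ x^5 is strictly increasing on ℝ, it is injective there, so no x ≠ 4 in the domain has σ(x) = σ(4). We therefore compute σ⁻¹(1024) = 1024^{1/5} = 4 (indeed 4^5 = 1024).

4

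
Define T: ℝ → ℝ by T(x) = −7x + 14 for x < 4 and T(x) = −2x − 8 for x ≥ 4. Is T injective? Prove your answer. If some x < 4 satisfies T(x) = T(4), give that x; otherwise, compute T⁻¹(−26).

9

Both pieces are strictly decreasing (slopes −7 and −2), so each is injective on its own interval.
The left piece maps (−∞, 4) onto (−14, ∞); the right piece maps [4, ∞) onto (−∞, −16].
These images are disjoint, so no value is attained by both pieces. Hence T is injective.
Because the two images are disjoint, no x < 4 has T(x) = T(4), so we compute T⁻¹(−26): −26 lies in (−∞, −16], so solve −2x − 8 = −26: x = (−26 + 8)/(−2) = 9.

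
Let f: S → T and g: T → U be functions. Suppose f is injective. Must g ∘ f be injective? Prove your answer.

No. Take S = T = U = {1, 2, 3}, f = identity (injective), and g(x) = 1 for every x.
Then (g ∘ f)(1) = 1 = (g ∘ f)(3) with 1 ≠ 3, so g ∘ f is not injective.

not injective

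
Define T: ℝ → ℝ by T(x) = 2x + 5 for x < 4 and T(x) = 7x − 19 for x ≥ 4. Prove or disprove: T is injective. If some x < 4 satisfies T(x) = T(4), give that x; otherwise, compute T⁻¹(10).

2

Both pieces are strictly increasing (slopes 2 and 7), so each is injective on its own interval.
The left piece maps (−∞, 4) onto (−∞, 13); the right piece maps [4, ∞) onto [9, ∞).
These images overlap. In particular T(4) = 9 (right piece), and solving 2x + 5 = 9 on the left piece gives x = 2 < 4.
So T(2) = T(4) with 2 ≠ 4, and T is not injective. This x = 2 is the requested value below 4.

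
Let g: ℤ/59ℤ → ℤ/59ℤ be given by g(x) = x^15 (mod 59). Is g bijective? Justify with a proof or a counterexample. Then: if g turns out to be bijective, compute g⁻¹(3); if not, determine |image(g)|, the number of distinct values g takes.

9

Since 59 is prime, the nonzero elements of ℤ/59ℤ form a cyclic group of order 58.
As gcd(15, 58) = 1, raising to the 15th power is a bijection on this group: if x_1^15 ≡ x_2^15 then (x_1x_2^{−1})^15 = 1, and the only element of order dividing gcd(15, 58) = 1 is 1, so x_1 = x_2.
With g(0) = 0 this makes g injective on all of ℤ/59ℤ, hence bijective (finite equal-size domain and codomain). In particular g is bijective.
Since g is bijective, we find the preimage of 3. The inverse of x ↦ x^15 on (ℤ/59ℤ)^× is x ↦ x^31, because 15·31 = 465 = 8·58 + 1 ≡ 1 (mod 58) and x^{58} = 1 for x ≠ 0 (Fermat). So g⁻¹(3) = 3^31 mod 59.
Repeated squaring mod 59: 3^1 ≡ 3, 3^2 ≡ 3² = 9, 3^4 ≡ 9² = 81 ≡ 22, 3^8 ≡ 22² = 484 ≡ 12, 3^16 ≡ 12² = 144 ≡ 26. Since 31 = 16 + 8 + 4 + 2 + 1, 3^31 ≡ 26·12·22·9·3: 26·12 = 312 ≡ 17, then 17·22 = 374 ≡ 20, then 20·9 = 180 ≡ 3, then 3·3 = 9. So 3^31 ≡ 9 (mod 59).
Hence g⁻¹(3) = 9.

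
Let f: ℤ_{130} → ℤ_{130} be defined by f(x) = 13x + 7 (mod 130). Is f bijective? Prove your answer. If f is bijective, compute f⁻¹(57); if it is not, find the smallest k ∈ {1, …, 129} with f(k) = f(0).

10

By definition, injectivity means: for all a, b in the domain, f(a) = f(b) implies a = b.
We have gcd(13, 130) = 13 > 1. Taking a = 0 and b = 10: f(0) = 7 and f(10) = 13·10 + 7 = 137 ≡ 7 (mod 130).
So f(0) = f(10) while 0 ≠ 10, thus f is not injective, hence not bijective.
Since f is not bijective, we find the least positive k with f(k) = f(0): this means 13k ≡ 0 (mod 130), i.e. 130 ∣ 13k. Since gcd(13, 130) = 13, dividing through by 13 this holds exactly when 10 ∣ k.
The smallest positive such k is 10.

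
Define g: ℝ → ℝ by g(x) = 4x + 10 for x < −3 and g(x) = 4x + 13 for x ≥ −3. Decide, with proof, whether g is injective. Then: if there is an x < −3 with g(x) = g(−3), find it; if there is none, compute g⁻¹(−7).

Both pieces are strictly increasing (slopes 4 and 4), so each is injective on its own interval.
The left piece maps (−∞, −3) onto (−∞, −2); the right piece maps [−3, ∞) onto [1, ∞).
These images are disjoint, so no value is attained by both pieces. Thus g is injective.
Because the two images are disjoint, no x < −3 has g(x) = g(−3), so we compute g⁻¹(−7): −7 lies in (−∞, −2), so solve 4x + 10 = −7: x = (−7 − 10)/4 = −17/4.

-17/4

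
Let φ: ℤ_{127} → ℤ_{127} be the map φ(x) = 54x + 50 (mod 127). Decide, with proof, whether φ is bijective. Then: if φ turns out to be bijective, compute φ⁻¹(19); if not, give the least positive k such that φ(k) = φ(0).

Recall: φ is injective if φ(s) = φ(t) implies s = t.
If φ(s) = φ(t), then 54s ≡ 54t (mod 127). Because gcd(54, 127) = 1, we may cancel 54 to get s ≡ t (mod 127).
We now compute 54⁻¹ mod 127 explicitly. Euclid's algorithm: 127 = 2·54 + 19, 54 = 2·19 + 16, 19 = 1·16 + 3, 16 = 5·3 + 1; back-substituting gives 1 = 40·54 − 17·127, so 54⁻¹ ≡ 40 (mod 127).
Then y ↦ 40(y − 50) is a two-sided inverse to φ, so every y ∈ ℤ_{127} has a preimage.
So φ is bijective.
Since φ is bijective, we compute φ⁻¹(19): solve 54x + 50 ≡ 19 (mod 127), i.e. 54x ≡ 96 (mod 127).
Multiplying by 54⁻¹ = 40 gives x ≡ 40·96 = 3840 = 30·127 + 30 ≡ 30 (mod 127).
Check: φ(30) = 54·30 + 50 = 1670 = 13·127 + 19 ≡ 19 (mod 127).

30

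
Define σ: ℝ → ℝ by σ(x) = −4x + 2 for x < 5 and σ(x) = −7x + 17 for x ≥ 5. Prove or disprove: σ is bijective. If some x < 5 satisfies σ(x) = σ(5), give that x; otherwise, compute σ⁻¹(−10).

3

Both pieces are strictly decreasing (slopes −4 and −7), so each is injective on its own interval.
The left piece maps (−∞, 5) onto (−18, ∞); the right piece maps [5, ∞) onto (−∞, −18].
Since −18 = −18, the images partition ℝ: σ is injective and surjective, hence bijective.
Because the two images are disjoint, no x < 5 has σ(x) = σ(5), so we compute σ⁻¹(−10): −10 lies in (−18, ∞), so solve −4x + 2 = −10: x = (−10 − 2)/(−4) = 3.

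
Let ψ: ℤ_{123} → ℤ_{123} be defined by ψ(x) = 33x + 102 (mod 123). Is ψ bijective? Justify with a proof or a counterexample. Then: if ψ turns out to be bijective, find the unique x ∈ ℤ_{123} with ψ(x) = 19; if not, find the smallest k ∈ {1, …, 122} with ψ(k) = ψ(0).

Recall: injectivity means: for all x_1, x_2 in the domain, ψ(x_1) = ψ(x_2) implies x_1 = x_2.
We have gcd(33, 123) = 3 > 1. Taking x_1 = 0 and x_2 = 41: ψ(0) = 102 and ψ(41) = 33·41 + 102 = 1455 ≡ 102 (mod 123).
So ψ(0) = ψ(41) while 0 ≠ 41, thus ψ is not injective, hence not bijective.
Since ψ is not bijective, we find the least positive k with ψ(k) = ψ(0): this means 33k ≡ 0 (mod 123), i.e. 123 ∣ 33k. Since gcd(33, 123) = 3, dividing through by 3 this holds exactly when 41 ∣ 11k, and as gcd(11, 41) = 1, exactly when 41 ∣ k.
The smallest positive such k is 41.

41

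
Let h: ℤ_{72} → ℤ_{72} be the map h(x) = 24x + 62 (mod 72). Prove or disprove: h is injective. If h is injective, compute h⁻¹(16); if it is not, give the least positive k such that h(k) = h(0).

3

By definition, injectivity means: for all s, t in the domain, h(s) = h(t) implies s = t.
We have gcd(24, 72) = 24 > 1. Taking s = 0 and t = 3: h(0) = 62 and h(3) = 24·3 + 62 = 134 ≡ 62 (mod 72).
So h(0) = h(3) while 0 ≠ 3, thus h is not injective.
Since h is not injective, we find the least positive k with h(k) = h(0): this means 24k ≡ 0 (mod 72), i.e. 72 ∣ 24k. Since gcd(24, 72) = 24, dividing through by 24 this holds exactly when 3 ∣ k.
The smallest positive such k is 3.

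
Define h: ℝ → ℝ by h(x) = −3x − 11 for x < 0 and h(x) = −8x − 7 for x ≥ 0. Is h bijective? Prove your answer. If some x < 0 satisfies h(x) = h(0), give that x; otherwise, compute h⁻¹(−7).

Both pieces are strictly decreasing (slopes −3 and −8), so each is injective on its own interval.
The left piece maps (−∞, 0) onto (−11, ∞); the right piece maps [0, ∞) onto (−∞, −7].
These images overlap. In particular h(0) = −7 (right piece), and solving −3x − 11 = −7 on the left piece gives x = −4/3 < 0.
So h(−4/3) = h(0) with −4/3 ≠ 0, and h is not injective, hence not bijective. This x = −4/3 is the requested value below 0.

-4/3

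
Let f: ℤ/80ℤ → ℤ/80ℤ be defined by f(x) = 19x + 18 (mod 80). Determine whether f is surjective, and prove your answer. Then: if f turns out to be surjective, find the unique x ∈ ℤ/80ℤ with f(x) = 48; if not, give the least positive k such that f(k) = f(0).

10

Recall that surjectivity means every element of the codomain has a preimage under f.
Since gcd(19, 80) = 1, 19 is invertible modulo 80. Euclid's algorithm: 80 = 4·19 + 4, 19 = 4·4 + 3, 4 = 1·3 + 1; back-substituting gives 1 = 59·19 − 14·80, so 19⁻¹ ≡ 59 (mod 80).
Then y ↦ 59(y − 18) is a two-sided inverse to f, so every y ∈ ℤ/80ℤ has a preimage.
Hence f is surjective.
Since f is surjective, we find f⁻¹(48): we need 19x ≡ 48 − 18 ≡ 30 (mod 80). Using 19⁻¹ = 59: x ≡ 59·30 = 1770 = 22·80 + 10, so x = 10.
Check: f(10) = 19·10 + 18 = 208 = 2·80 + 48 ≡ 48 (mod 80).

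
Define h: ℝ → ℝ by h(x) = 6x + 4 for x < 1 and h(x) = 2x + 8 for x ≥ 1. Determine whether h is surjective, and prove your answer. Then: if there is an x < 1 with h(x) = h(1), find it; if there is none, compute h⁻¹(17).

Both pieces are strictly increasing (slopes 6 and 2), so each is injective on its own interval.
The left piece maps (−∞, 1) onto (−∞, 10); the right piece maps [1, ∞) onto [10, ∞).
These images together cover ℝ, so h is surjective.
Because the two images are disjoint, no x < 1 has h(x) = h(1), so we compute h⁻¹(17): 17 lies in [10, ∞), so solve 2x + 8 = 17: x = (17 − 8)/2 = 9/2.

9/2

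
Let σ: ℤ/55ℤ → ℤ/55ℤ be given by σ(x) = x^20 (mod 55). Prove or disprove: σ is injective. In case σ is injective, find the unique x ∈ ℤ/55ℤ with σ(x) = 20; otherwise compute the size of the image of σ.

σ(1) = 1^20 = 1.
σ(2): Repeated squaring mod 55: 2^1 ≡ 2, 2^2 ≡ 2² = 4, 2^4 ≡ 4² = 16, 2^8 ≡ 16² = 256 ≡ 36, 2^16 ≡ 36² = 1296 ≡ 31. Since 20 = 16 + 4, 2^20 ≡ 31·16: 31·16 = 496 ≡ 1. So 2^20 ≡ 1 (mod 55).
So σ(1) = σ(2) = 1 while 1 ≠ 2, therefore σ is not injective.
Since σ is not injective, we determine |image(σ)|. Computing x^20 mod 55 for each x (by repeated squaring, reducing mod 55 at every step), the values σ(0), σ(1), …, σ(54) are: 0, 1, 1, 1, 1, 45, 1, 1, 1, 1, 45, 11, 1, 1, 1, 45, 1, 1, 1, 1, 45, 1, 11, 1, 1, 45, 1, 1, 1, 1, 45, 1, 1, 11, 1, 45, 1, 1, 1, 1, 45, 1, 1, 1, 11, 45, 1, 1, 1, 1, 45, 1, 1, 1, 1.
The distinct values are {0, 1, 11, 45}; there are 4 of them.

4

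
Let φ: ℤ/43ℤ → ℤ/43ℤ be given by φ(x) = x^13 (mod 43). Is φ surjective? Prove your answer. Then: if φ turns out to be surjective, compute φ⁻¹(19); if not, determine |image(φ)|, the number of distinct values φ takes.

20

Since 43 is prime, the nonzero elements of ℤ/43ℤ form a cyclic group of order 42.
As gcd(13, 42) = 1, raising to the 13th power is a bijection on this group: if a^13 ≡ b^13 then (ab^{−1})^13 = 1, and the only element of order dividing gcd(13, 42) = 1 is 1, so a = b.
With φ(0) = 0 this makes φ injective on all of ℤ/43ℤ, hence bijective (finite equal-size domain and codomain). In particular φ is surjective.
Since φ is surjective, we find the preimage of 19. The inverse of x ↦ x^13 on (ℤ/43ℤ)^× is x ↦ x^13, because 13·13 = 169 = 4·42 + 1 ≡ 1 (mod 42) and x^{42} = 1 for x ≠ 0 (Fermat). So φ⁻¹(19) = 19^13 mod 43.
Repeated squaring mod 43: 19^1 ≡ 19, 19^2 ≡ 19² = 361 ≡ 17, 19^4 ≡ 17² = 289 ≡ 31, 19^8 ≡ 31² = 961 ≡ 15. Since 13 = 8 + 4 + 1, 19^13 ≡ 15·31·19: 15·31 = 465 ≡ 35, then 35·19 = 665 ≡ 20. So 19^13 ≡ 20 (mod 43).
Hence φ⁻¹(19) = 20.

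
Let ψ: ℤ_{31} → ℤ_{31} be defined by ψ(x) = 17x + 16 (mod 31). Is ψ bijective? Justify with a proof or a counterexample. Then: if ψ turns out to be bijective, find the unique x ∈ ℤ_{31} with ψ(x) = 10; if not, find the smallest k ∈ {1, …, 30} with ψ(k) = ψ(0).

Recall: ψ is injective when ψ(a) = ψ(b) forces a = b.
Suppose ψ(a) = ψ(b) in ℤ_{31}. Then 17a + 16 ≡ 17b + 16 (mod 31), hence 17(a − b) ≡ 0 (mod 31).
Since gcd(17, 31) = 1, 17 is invertible modulo 31, so a − b ≡ 0 (mod 31), i.e. a = b.
We now compute 17⁻¹ mod 31 explicitly. Euclid's algorithm: 31 = 1·17 + 14, 17 = 1·14 + 3, 14 = 4·3 + 2, 3 = 1·2 + 1; back-substituting gives 1 = 11·17 − 6·31, so 17⁻¹ ≡ 11 (mod 31).
For any y ∈ ℤ_{31}, x = 11(y − 16) mod 31 satisfies ψ(x) = 17·11(y − 16) + 16 ≡ y (since 17·11 ≡ 1 mod 31). So every y has a preimage.
Hence ψ is bijective.
Since ψ is bijective, we compute ψ⁻¹(10): solve 17x + 16 ≡ 10 (mod 31), i.e. 17x ≡ 25 (mod 31).
Multiplying by 17⁻¹ = 11 gives x ≡ 11·25 = 275 = 8·31 + 27 ≡ 27 (mod 31).
Check: ψ(27) = 17·27 + 16 = 475 = 15·31 + 10 ≡ 10 (mod 31).

27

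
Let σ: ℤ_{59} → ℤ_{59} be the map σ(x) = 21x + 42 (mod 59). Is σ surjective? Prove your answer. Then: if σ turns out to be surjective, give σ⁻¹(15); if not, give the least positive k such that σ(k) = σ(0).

Since gcd(21, 59) = 1, 21 is invertible modulo 59. Euclid's algorithm: 59 = 2·21 + 17, 21 = 1·17 + 4, 17 = 4·4 + 1; back-substituting gives 1 = 45·21 − 16·59, so 21⁻¹ ≡ 45 (mod 59).
Then y ↦ 45(y − 42) is a two-sided inverse to σ, so every y ∈ ℤ_{59} has a preimage.
Hence σ is surjective.
Since σ is surjective, we compute σ⁻¹(15): solve 21x + 42 ≡ 15 (mod 59), i.e. 21x ≡ 32 (mod 59).
Multiplying by 21⁻¹ = 45 gives x ≡ 45·32 = 1440 = 24·59 + 24 ≡ 24 (mod 59).
Check: σ(24) = 21·24 + 42 = 546 = 9·59 + 15 ≡ 15 (mod 59).

24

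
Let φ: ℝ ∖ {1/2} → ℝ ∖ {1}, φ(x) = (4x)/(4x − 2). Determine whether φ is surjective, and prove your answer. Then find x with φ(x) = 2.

For any y ≠ 1, solving y(4x − 2) = 4x for x gives a well-defined x ≠ 1/2. So φ is surjective.
Solving φ(x) = 2: cross-multiplying gives 4x = 2(4x − 2), which rearranges to −4x = −4, so x = 1.

1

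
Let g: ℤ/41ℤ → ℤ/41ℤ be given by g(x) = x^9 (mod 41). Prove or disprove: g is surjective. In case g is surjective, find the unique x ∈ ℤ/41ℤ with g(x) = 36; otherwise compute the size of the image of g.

Since 41 is prime, the nonzero elements of ℤ/41ℤ form a cyclic group of order 40.
As gcd(9, 40) = 1, raising to the 9th power is a bijection on this group: if s^9 ≡ t^9 then (st^{−1})^9 = 1, and the only element of order dividing gcd(9, 40) = 1 is 1, so s = t.
With g(0) = 0 this makes g injective on all of ℤ/41ℤ, hence bijective (finite equal-size domain and codomain). In particular g is surjective.
Since g is surjective, we find the preimage of 36. The inverse of x ↦ x^9 on (ℤ/41ℤ)^× is x ↦ x^9, because 9·9 = 81 = 2·40 + 1 ≡ 1 (mod 40) and x^{40} = 1 for x ≠ 0 (Fermat). So g⁻¹(36) = 36^9 mod 41.
Repeated squaring mod 41: 36^1 ≡ 36, 36^2 ≡ 36² = 1296 ≡ 25, 36^4 ≡ 25² = 625 ≡ 10, 36^8 ≡ 10² = 100 ≡ 18. Since 9 = 8 + 1, 36^9 ≡ 18·36: 18·36 = 648 ≡ 33. So 36^9 ≡ 33 (mod 41).
Hence g⁻¹(36) = 33.

33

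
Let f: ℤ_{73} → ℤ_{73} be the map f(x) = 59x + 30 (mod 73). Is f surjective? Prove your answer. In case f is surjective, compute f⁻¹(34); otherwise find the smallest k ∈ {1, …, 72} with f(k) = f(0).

31

By definition, surjectivity means every element of the codomain has a preimage under f.
Since gcd(59, 73) = 1, 59 is invertible modulo 73. Euclid's algorithm: 73 = 1·59 + 14, 59 = 4·14 + 3, 14 = 4·3 + 2, 3 = 1·2 + 1; back-substituting gives 1 = 26·59 − 21·73, so 59⁻¹ ≡ 26 (mod 73).
Then y ↦ 26(y − 30) is a two-sided inverse to f, so every y ∈ ℤ_{73} has a preimage.
Therefore f is surjective.
Since f is surjective, we find f⁻¹(34): we need 59x ≡ 34 − 30 ≡ 4 (mod 73). Using 59⁻¹ = 26: x ≡ 26·4 = 104 = 1·73 + 31, so x = 31.
Check: f(31) = 59·31 + 30 = 1859 = 25·73 + 34 ≡ 34 (mod 73).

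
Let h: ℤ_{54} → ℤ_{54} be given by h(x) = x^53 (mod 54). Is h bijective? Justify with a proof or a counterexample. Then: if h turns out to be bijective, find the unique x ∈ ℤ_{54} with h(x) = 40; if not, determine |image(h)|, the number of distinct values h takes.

38

h(0) = 0^53 = 0.
h(6): Repeated squaring mod 54: 6^1 ≡ 6, 6^2 ≡ 6² = 36, 6^4 ≡ 36² = 1296 ≡ 0, 6^8 ≡ 0² = 0, 6^16 ≡ 0² = 0, 6^32 ≡ 0² = 0. Since 53 = 32 + 16 + 4 + 1, 6^53 ≡ 0·0·0·6: 0·0 = 0, then 0·0 = 0, then 0·6 = 0. So 6^53 ≡ 0 (mod 54).
So h(0) = h(6) = 0 while 0 ≠ 6, thus h is not injective, hence not bijective.
Since h is not bijective, we determine |image(h)|. Computing x^53 mod 54 for each x (by repeated squaring, reducing mod 54 at every step), the values h(0), h(1), …, h(53) are: 0, 1, 14, 27, 34, 11, 0, 31, 44, 27, 46, 5, 0, 25, 2, 27, 22, 35, 0, 37, 50, 27, 16, 47, 0, 13, 26, 27, 28, 41, 0, 7, 38, 27, 4, 17, 0, 19, 32, 27, 52, 29, 0, 49, 8, 27, 10, 23, 0, 43, 20, 27, 40, 53.
The distinct values are {0, 1, 2, 4, 5, 7, 8, 10, 11, 13, 14, 16, 17, 19, 20, 22, 23, 25, 26, 27, 28, 29, 31, 32, 34, 35, 37, 38, 40, 41, 43, 44, 46, 47, 49, 50, 52, 53}; there are 38 of them.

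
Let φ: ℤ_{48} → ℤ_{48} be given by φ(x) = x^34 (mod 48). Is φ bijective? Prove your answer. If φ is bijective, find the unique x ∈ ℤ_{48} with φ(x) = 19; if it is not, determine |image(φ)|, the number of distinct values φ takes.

6

φ(2): Repeated squaring mod 48: 2^1 ≡ 2, 2^2 ≡ 2² = 4, 2^4 ≡ 4² = 16, 2^8 ≡ 16² = 256 ≡ 16, 2^16 ≡ 16² = 256 ≡ 16, 2^32 ≡ 16² = 256 ≡ 16. Since 34 = 32 + 2, 2^34 ≡ 16·4: 16·4 = 64 ≡ 16. So 2^34 ≡ 16 (mod 48).
φ(4): Repeated squaring mod 48: 4^1 ≡ 4, 4^2 ≡ 4² = 16, 4^4 ≡ 16² = 256 ≡ 16, 4^8 ≡ 16² = 256 ≡ 16, 4^16 ≡ 16² = 256 ≡ 16, 4^32 ≡ 16² = 256 ≡ 16. Since 34 = 32 + 2, 4^34 ≡ 16·16: 16·16 = 256 ≡ 16. So 4^34 ≡ 16 (mod 48).
So φ(2) = φ(4) = 16 while 2 ≠ 4, thus φ is not injective, hence not bijective.
Since φ is not bijective, we determine |image(φ)|. Computing x^34 mod 48 for each x (by repeated squaring, reducing mod 48 at every step), the values φ(0), φ(1), …, φ(47) are: 0, 1, 16, 9, 16, 25, 0, 1, 16, 33, 16, 25, 0, 25, 16, 33, 16, 1, 0, 25, 16, 9, 16, 1, 0, 1, 16, 9, 16, 25, 0, 1, 16, 33, 16, 25, 0, 25, 16, 33, 16, 1, 0, 25, 16, 9, 16, 1.
The distinct values are {0, 1, 9, 16, 25, 33}; there are 6 of them.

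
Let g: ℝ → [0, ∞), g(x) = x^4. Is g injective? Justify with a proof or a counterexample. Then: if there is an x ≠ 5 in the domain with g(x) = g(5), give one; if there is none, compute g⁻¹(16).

g(5) = 625 = (−5)^4 = g(−5) (since 4 is even), with 5 ≠ −5. So g is not injective.
For the follow-up, such an x exists: taking x = −5 ∈ ℝ gives g(−5) = 625 = g(5) with −5 ≠ 5.

-5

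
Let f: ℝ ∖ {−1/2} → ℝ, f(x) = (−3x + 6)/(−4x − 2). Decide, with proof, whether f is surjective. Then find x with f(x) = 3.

If f(x) = 3/4, cross-multiplying gives −4(−3x + 6) = −3(−4x − 2), which simplifies to −24 = 6 — false.  So 3/4 has no preimage and f is not surjective.
Solving f(x) = 3: cross-multiplying gives −3x + 6 = 3(−4x − 2), which rearranges to 9x = −12, so x = −4/3.

-4/3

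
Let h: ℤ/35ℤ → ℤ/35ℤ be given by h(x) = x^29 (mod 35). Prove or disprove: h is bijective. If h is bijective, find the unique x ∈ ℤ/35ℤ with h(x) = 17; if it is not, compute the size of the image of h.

12

Computing x^29 mod 35 for each x (by repeated squaring, reducing mod 35 at every step), the values h(0), h(1), …, h(34) are: 0, 1, 32, 33, 9, 10, 6, 7, 8, 4, 5, 16, 17, 13, 14, 15, 11, 12, 23, 24, 20, 21, 22, 18, 19, 30, 31, 27, 28, 29, 25, 26, 2, 3, 34.
Every element of ℤ/35ℤ appears exactly once in this list, so h is a bijection, and in particular bijective.
Since h is bijective, we read off the preimage of 17 from the same table: h(12) = 17, so h⁻¹(17) = 12.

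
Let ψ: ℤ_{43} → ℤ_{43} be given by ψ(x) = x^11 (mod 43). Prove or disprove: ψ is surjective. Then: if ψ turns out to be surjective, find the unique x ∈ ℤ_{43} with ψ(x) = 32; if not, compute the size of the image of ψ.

8

Since 43 is prime, the nonzero elements of ℤ_{43} form a cyclic group of order 42.
As gcd(11, 42) = 1, raising to the 11th power is a bijection on this group: if x_1^11 ≡ x_2^11 then (x_1x_2^{−1})^11 = 1, and the only element of order dividing gcd(11, 42) = 1 is 1, so x_1 = x_2.
With ψ(0) = 0 this makes ψ injective on all of ℤ_{43}, hence bijective (finite equal-size domain and codomain). In particular ψ is surjective.
Since ψ is surjective, we find the preimage of 32. The inverse of x ↦ x^11 on (ℤ_{43})^× is x ↦ x^23, because 11·23 = 253 = 6·42 + 1 ≡ 1 (mod 42) and x^{42} = 1 for x ≠ 0 (Fermat). So ψ⁻¹(32) = 32^23 mod 43.
Repeated squaring mod 43: 32^1 ≡ 32, 32^2 ≡ 32² = 1024 ≡ 35, 32^4 ≡ 35² = 1225 ≡ 21, 32^8 ≡ 21² = 441 ≡ 11, 32^16 ≡ 11² = 121 ≡ 35. Since 23 = 16 + 4 + 2 + 1, 32^23 ≡ 35·21·35·32: 35·21 = 735 ≡ 4, then 4·35 = 140 ≡ 11, then 11·32 = 352 ≡ 8. So 32^23 ≡ 8 (mod 43).
Hence ψ⁻¹(32) = 8.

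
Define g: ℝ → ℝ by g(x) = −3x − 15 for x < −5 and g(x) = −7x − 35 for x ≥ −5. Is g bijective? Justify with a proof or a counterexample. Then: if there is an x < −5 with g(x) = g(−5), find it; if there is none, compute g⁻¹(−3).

Both pieces are strictly decreasing (slopes −3 and −7), so each is injective on its own interval.
The left piece maps (−∞, −5) onto (0, ∞); the right piece maps [−5, ∞) onto (−∞, 0].
Since 0 = 0, the images partition ℝ: g is injective and surjective, hence bijective.
Because the two images are disjoint, no x < −5 has g(x) = g(−5), so we compute g⁻¹(−3): −3 lies in (−∞, 0], so solve −7x − 35 = −3: x = (−3 + 35)/(−7) = −32/7.

-32/7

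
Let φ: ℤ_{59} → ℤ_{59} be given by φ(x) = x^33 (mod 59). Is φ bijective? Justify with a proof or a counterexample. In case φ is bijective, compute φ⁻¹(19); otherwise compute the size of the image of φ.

Since 59 is prime, the nonzero elements of ℤ_{59} form a cyclic group of order 58.
As gcd(33, 58) = 1, raising to the 33rd power is a bijection on this group: if x_1^33 ≡ x_2^33 then (x_1x_2^{−1})^33 = 1, and the only element of order dividing gcd(33, 58) = 1 is 1, so x_1 = x_2.
With φ(0) = 0 this makes φ injective on all of ℤ_{59}, hence bijective (finite equal-size domain and codomain). In particular φ is bijective.
Since φ is bijective, we find the preimage of 19. The inverse of x ↦ x^33 on (ℤ_{59})^× is x ↦ x^51, because 33·51 = 1683 = 29·58 + 1 ≡ 1 (mod 58) and x^{58} = 1 for x ≠ 0 (Fermat). So φ⁻¹(19) = 19^51 mod 59.
Repeated squaring mod 59: 19^1 ≡ 19, 19^2 ≡ 19² = 361 ≡ 7, 19^4 ≡ 7² = 49, 19^8 ≡ 49² = 2401 ≡ 41, 19^16 ≡ 41² = 1681 ≡ 29, 19^32 ≡ 29² = 841 ≡ 15. Since 51 = 32 + 16 + 2 + 1, 19^51 ≡ 15·29·7·19: 15·29 = 435 ≡ 22, then 22·7 = 154 ≡ 36, then 36·19 = 684 ≡ 35. So 19^51 ≡ 35 (mod 59).
Hence φ⁻¹(19) = 35.

35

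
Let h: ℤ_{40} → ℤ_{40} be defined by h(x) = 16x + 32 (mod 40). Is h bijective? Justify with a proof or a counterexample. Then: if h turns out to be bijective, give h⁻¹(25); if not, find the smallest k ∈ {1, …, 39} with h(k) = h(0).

5

Recall: h is injective when h(x_1) = h(x_2) forces x_1 = x_2.
We have gcd(16, 40) = 8 > 1. Taking x_1 = 0 and x_2 = 5: h(0) = 32 and h(5) = 16·5 + 32 = 112 ≡ 32 (mod 40).
So h(0) = h(5) while 0 ≠ 5, so h is not injective, hence not bijective.
Since h is not bijective, we find the least positive k with h(k) = h(0): this means 16k ≡ 0 (mod 40), i.e. 40 ∣ 16k. Since gcd(16, 40) = 8, dividing through by 8 this holds exactly when 5 ∣ 2k, and as gcd(2, 5) = 1, exactly when 5 ∣ k.
The smallest positive such k is 5.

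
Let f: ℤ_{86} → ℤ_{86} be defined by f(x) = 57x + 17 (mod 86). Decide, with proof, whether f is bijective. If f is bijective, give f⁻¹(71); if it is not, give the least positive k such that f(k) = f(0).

If f(s) = f(t), then 57s ≡ 57t (mod 86). Because gcd(57, 86) = 1, we may cancel 57 to get s ≡ t (mod 86).
We now compute 57⁻¹ mod 86 explicitly. Euclid's algorithm: 86 = 1·57 + 29, 57 = 1·29 + 28, 29 = 1·28 + 1; back-substituting gives 1 = 83·57 − 55·86, so 57⁻¹ ≡ 83 (mod 86).
For any y ∈ ℤ_{86}, x = 83(y − 17) mod 86 satisfies f(x) = 57·83(y − 17) + 17 ≡ y (since 57·83 ≡ 1 mod 86). So every y has a preimage.
Hence f is bijective.
Since f is bijective, we find f⁻¹(71): we need 57x ≡ 71 − 17 ≡ 54 (mod 86). Using 57⁻¹ = 83: x ≡ 83·54 = 4482 = 52·86 + 10, so x = 10.
Check: f(10) = 57·10 + 17 = 587 = 6·86 + 71 ≡ 71 (mod 86).

10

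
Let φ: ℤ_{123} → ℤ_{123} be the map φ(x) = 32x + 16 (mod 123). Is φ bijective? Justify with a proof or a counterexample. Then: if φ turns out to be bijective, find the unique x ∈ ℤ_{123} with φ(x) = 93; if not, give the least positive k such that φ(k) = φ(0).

37

Suppose φ(u) = φ(v) in ℤ_{123}. Then 32u + 16 ≡ 32v + 16 (mod 123), therefore 32(u − v) ≡ 0 (mod 123).
Since gcd(32, 123) = 1, 32 is invertible modulo 123, thus u − v ≡ 0 (mod 123), i.e. u = v.
We now compute 32⁻¹ mod 123 explicitly. Euclid's algorithm: 123 = 3·32 + 27, 32 = 1·27 + 5, 27 = 5·5 + 2, 5 = 2·2 + 1; back-substituting gives 1 = 50·32 − 13·123, so 32⁻¹ ≡ 50 (mod 123).
For any y ∈ ℤ_{123}, x = 50(y − 16) mod 123 satisfies φ(x) = 32·50(y − 16) + 16 ≡ y (since 32·50 ≡ 1 mod 123). So every y has a preimage.
Thus φ is bijective.
Since φ is bijective, we compute φ⁻¹(93): solve 32x + 16 ≡ 93 (mod 123), i.e. 32x ≡ 77 (mod 123).
Multiplying by 32⁻¹ = 50 gives x ≡ 50·77 = 3850 = 31·123 + 37 ≡ 37 (mod 123).
Check: φ(37) = 32·37 + 16 = 1200 = 9·123 + 93 ≡ 93 (mod 123).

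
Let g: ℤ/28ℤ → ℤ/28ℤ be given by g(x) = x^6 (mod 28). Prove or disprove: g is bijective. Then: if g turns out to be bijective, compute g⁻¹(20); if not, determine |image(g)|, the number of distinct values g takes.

4

g(1) = 1^6 = 1.
g(3): Repeated squaring mod 28: 3^1 ≡ 3, 3^2 ≡ 3² = 9, 3^4 ≡ 9² = 81 ≡ 25. Since 6 = 4 + 2, 3^6 ≡ 25·9: 25·9 = 225 ≡ 1. So 3^6 ≡ 1 (mod 28).
So g(1) = g(3) = 1 while 1 ≠ 3, thus g is not injective, hence not bijective.
Since g is not bijective, we determine |image(g)|. Computing x^6 mod 28 for each x (by repeated squaring, reducing mod 28 at every step), the values g(0), g(1), …, g(27) are: 0, 1, 8, 1, 8, 1, 8, 21, 8, 1, 8, 1, 8, 1, 0, 1, 8, 1, 8, 1, 8, 21, 8, 1, 8, 1, 8, 1.
The distinct values are {0, 1, 8, 21}; there are 4 of them.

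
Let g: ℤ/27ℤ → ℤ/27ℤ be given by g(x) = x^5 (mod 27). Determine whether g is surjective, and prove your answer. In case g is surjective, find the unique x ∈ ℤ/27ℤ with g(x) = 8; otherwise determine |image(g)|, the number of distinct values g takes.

19

g(0) = 0^5 = 0.
g(3): Repeated squaring mod 27: 3^1 ≡ 3, 3^2 ≡ 3² = 9, 3^4 ≡ 9² = 81 ≡ 0. Since 5 = 4 + 1, 3^5 ≡ 0·3: 0·3 = 0. So 3^5 ≡ 0 (mod 27).
So g(0) = g(3) = 0 while 0 ≠ 3, hence g is not injective.
A non-injective map from the 27-element set ℤ/27ℤ to itself takes at most 26 distinct values, so it cannot be surjective. Thus g is not surjective.
Since g is not surjective, we determine |image(g)|. Computing x^5 mod 27 for each x (by repeated squaring, reducing mod 27 at every step), the values g(0), g(1), …, g(26) are: 0, 1, 5, 0, 25, 20, 0, 13, 17, 0, 19, 23, 0, 16, 11, 0, 4, 8, 0, 10, 14, 0, 7, 2, 0, 22, 26.
The distinct values are {0, 1, 2, 4, 5, 7, 8, 10, 11, 13, 14, 16, 17, 19, 20, 22, 23, 25, 26}; there are 19 of them.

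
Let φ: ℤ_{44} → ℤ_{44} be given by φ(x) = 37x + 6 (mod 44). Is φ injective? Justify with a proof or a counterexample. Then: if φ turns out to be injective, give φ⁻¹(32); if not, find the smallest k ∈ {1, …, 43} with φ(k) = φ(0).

34

By definition, φ is injective when φ(s) = φ(t) forces s = t.
Suppose φ(s) = φ(t) in ℤ_{44}. Then 37s + 6 ≡ 37t + 6 (mod 44), so 37(s − t) ≡ 0 (mod 44).
Since gcd(37, 44) = 1, 37 is invertible modulo 44, thus s − t ≡ 0 (mod 44), i.e. s = t.
So φ is injective.
We now compute 37⁻¹ mod 44 explicitly. Euclid's algorithm: 44 = 1·37 + 7, 37 = 5·7 + 2, 7 = 3·2 + 1; back-substituting gives 1 = 25·37 − 21·44, so 37⁻¹ ≡ 25 (mod 44).
Since φ is injective, we find φ⁻¹(32): we need 37x ≡ 32 − 6 ≡ 26 (mod 44). Using 37⁻¹ = 25: x ≡ 25·26 = 650 = 14·44 + 34, so x = 34.
Check: φ(34) = 37·34 + 6 = 1264 = 28·44 + 32 ≡ 32 (mod 44).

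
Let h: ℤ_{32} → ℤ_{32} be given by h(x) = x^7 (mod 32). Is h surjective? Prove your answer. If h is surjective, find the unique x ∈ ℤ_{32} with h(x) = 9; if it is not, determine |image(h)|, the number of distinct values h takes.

h(0) = 0^7 = 0.
h(2): Repeated squaring mod 32: 2^1 ≡ 2, 2^2 ≡ 2² = 4, 2^4 ≡ 4² = 16. Since 7 = 4 + 2 + 1, 2^7 ≡ 16·4·2: 16·4 = 64 ≡ 0, then 0·2 = 0. So 2^7 ≡ 0 (mod 32).
So h(0) = h(2) = 0 while 0 ≠ 2, hence h is not injective.
A non-injective map from the 32-element set ℤ_{32} to itself takes at most 31 distinct values, so it cannot be surjective. Hence h is not surjective.
Since h is not surjective, we determine |image(h)|. Computing x^7 mod 32 for each x (by repeated squaring, reducing mod 32 at every step), the values h(0), h(1), …, h(31) are: 0, 1, 0, 11, 0, 13, 0, 23, 0, 25, 0, 3, 0, 5, 0, 15, 0, 17, 0, 27, 0, 29, 0, 7, 0, 9, 0, 19, 0, 21, 0, 31.
The distinct values are {0, 1, 3, 5, 7, 9, 11, 13, 15, 17, 19, 21, 23, 25, 27, 29, 31}; there are 17 of them.

17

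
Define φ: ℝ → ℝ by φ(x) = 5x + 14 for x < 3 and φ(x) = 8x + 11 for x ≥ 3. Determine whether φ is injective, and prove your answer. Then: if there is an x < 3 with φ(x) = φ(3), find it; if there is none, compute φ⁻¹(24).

2

Both pieces are strictly increasing (slopes 5 and 8), so each is injective on its own interval.
The left piece maps (−∞, 3) onto (−∞, 29); the right piece maps [3, ∞) onto [35, ∞).
These images are disjoint, so no value is attained by both pieces. So φ is injective.
Because the two images are disjoint, no x < 3 has φ(x) = φ(3), so we compute φ⁻¹(24): 24 lies in (−∞, 29), so solve 5x + 14 = 24: x = (24 − 14)/5 = 2.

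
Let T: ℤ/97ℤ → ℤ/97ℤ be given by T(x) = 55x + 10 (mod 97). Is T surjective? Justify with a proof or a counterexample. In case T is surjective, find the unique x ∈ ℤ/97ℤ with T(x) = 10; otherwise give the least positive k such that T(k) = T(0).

Since gcd(55, 97) = 1, 55 is invertible modulo 97. Euclid's algorithm: 97 = 1·55 + 42, 55 = 1·42 + 13, 42 = 3·13 + 3, 13 = 4·3 + 1; back-substituting gives 1 = 30·55 − 17·97, so 55⁻¹ ≡ 30 (mod 97).
For any y ∈ ℤ/97ℤ, x = 30(y − 10) mod 97 satisfies T(x) = 55·30(y − 10) + 10 ≡ y (since 55·30 ≡ 1 mod 97). So every y has a preimage.
So T is surjective.
Since T is surjective, we find T⁻¹(10): we need 55x ≡ 10 − 10 ≡ 0 (mod 97). Using 55⁻¹ = 30: x ≡ 30·0 = 0, so x = 0.
Check: T(0) = 55·0 + 10 = 10 ≡ 10 (mod 97).

0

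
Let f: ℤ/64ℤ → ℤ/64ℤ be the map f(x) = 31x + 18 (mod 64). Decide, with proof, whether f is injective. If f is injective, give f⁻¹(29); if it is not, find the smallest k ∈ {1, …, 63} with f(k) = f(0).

Recall that f is injective if f(s) = f(t) implies s = t.
If f(s) = f(t), then 31s ≡ 31t (mod 64). Because gcd(31, 64) = 1, we may cancel 31 to get s ≡ t (mod 64).
So f is injective.
We now compute 31⁻¹ mod 64 explicitly. Euclid's algorithm: 64 = 2·31 + 2, 31 = 15·2 + 1; back-substituting gives 1 = 31·31 − 15·64, so 31⁻¹ ≡ 31 (mod 64).
Since f is injective, we compute f⁻¹(29): solve 31x + 18 ≡ 29 (mod 64), i.e. 31x ≡ 11 (mod 64).
Multiplying by 31⁻¹ = 31 gives x ≡ 31·11 = 341 = 5·64 + 21 ≡ 21 (mod 64).
Check: f(21) = 31·21 + 18 = 669 = 10·64 + 29 ≡ 29 (mod 64).

21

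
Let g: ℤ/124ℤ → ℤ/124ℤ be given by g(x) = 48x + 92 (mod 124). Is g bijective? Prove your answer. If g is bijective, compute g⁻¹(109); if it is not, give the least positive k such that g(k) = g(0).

By definition, g is injective if g(x_1) = g(x_2) implies x_1 = x_2.
We have gcd(48, 124) = 4 > 1. Taking x_1 = 0 and x_2 = 31: g(0) = 92 and g(31) = 48·31 + 92 = 1580 ≡ 92 (mod 124).
So g(0) = g(31) while 0 ≠ 31, thus g is not injective, hence not bijective.
Since g is not bijective, we find the least positive k with g(k) = g(0): this means 48k ≡ 0 (mod 124), i.e. 124 ∣ 48k. Since gcd(48, 124) = 4, dividing through by 4 this holds exactly when 31 ∣ 12k, and as gcd(12, 31) = 1, exactly when 31 ∣ k.
The smallest positive such k is 31.

31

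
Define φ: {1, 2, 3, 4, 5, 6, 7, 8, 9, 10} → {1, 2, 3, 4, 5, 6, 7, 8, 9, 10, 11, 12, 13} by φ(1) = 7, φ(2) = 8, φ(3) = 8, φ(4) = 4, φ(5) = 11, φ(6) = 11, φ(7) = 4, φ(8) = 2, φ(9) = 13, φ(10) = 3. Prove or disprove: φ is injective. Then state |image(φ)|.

φ(2) = 8 = φ(3) with 2 ≠ 3, so φ is not injective.
The image of φ is {2, 3, 4, 7, 8, 11, 13}, which has 7 elements.

7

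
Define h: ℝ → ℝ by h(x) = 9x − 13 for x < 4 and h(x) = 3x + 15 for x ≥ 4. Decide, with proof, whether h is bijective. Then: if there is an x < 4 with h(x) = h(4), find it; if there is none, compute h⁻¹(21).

34/9

Both pieces are strictly increasing (slopes 9 and 3), so each is injective on its own interval.
The left piece maps (−∞, 4) onto (−∞, 23); the right piece maps [4, ∞) onto [27, ∞).
The images leave a gap (23 has no preimage), so h is not surjective, hence not bijective.
Because the two images are disjoint, no x < 4 has h(x) = h(4), so we compute h⁻¹(21): 21 lies in (−∞, 23), so solve 9x − 13 = 21: x = (21 + 13)/9 = 34/9.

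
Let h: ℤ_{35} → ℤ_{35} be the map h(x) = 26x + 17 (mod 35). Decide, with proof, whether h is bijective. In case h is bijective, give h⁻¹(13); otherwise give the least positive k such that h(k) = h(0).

Recall: injectivity means: for all x_1, x_2 in the domain, h(x_1) = h(x_2) implies x_1 = x_2.
Suppose h(x_1) = h(x_2) in ℤ_{35}. Then 26x_1 + 17 ≡ 26x_2 + 17 (mod 35), thus 26(x_1 − x_2) ≡ 0 (mod 35).
Since gcd(26, 35) = 1, 26 is invertible modulo 35, thus x_1 − x_2 ≡ 0 (mod 35), i.e. x_1 = x_2.
We now compute 26⁻¹ mod 35 explicitly. Euclid's algorithm: 35 = 1·26 + 9, 26 = 2·9 + 8, 9 = 1·8 + 1; back-substituting gives 1 = 31·26 − 23·35, so 26⁻¹ ≡ 31 (mod 35).
Then y ↦ 31(y − 17) is a two-sided inverse to h, so every y ∈ ℤ_{35} has a preimage.
So h is bijective.
Since h is bijective, we find h⁻¹(13): we need 26x ≡ 13 − 17 ≡ 31 (mod 35). Using 26⁻¹ = 31: x ≡ 31·31 = 961 = 27·35 + 16, so x = 16.
Check: h(16) = 26·16 + 17 = 433 = 12·35 + 13 ≡ 13 (mod 35).

16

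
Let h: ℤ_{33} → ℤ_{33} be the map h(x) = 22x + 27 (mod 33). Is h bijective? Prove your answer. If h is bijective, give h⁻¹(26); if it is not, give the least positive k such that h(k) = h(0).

3

We have gcd(22, 33) = 11 > 1. Taking x_1 = 0 and x_2 = 3: h(0) = 27 and h(3) = 22·3 + 27 = 93 ≡ 27 (mod 33).
So h(0) = h(3) while 0 ≠ 3, thus h is not injective, hence not bijective.
Since h is not bijective, we find the least positive k with h(k) = h(0): this means 22k ≡ 0 (mod 33), i.e. 33 ∣ 22k. Since gcd(22, 33) = 11, dividing through by 11 this holds exactly when 3 ∣ 2k, and as gcd(2, 3) = 1, exactly when 3 ∣ k.
The smallest positive such k is 3.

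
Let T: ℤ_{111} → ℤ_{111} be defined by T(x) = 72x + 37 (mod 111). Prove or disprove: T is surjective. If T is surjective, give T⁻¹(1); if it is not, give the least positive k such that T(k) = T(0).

37

Since gcd(72, 111) = 3, we have 72x ≡ 0 (mod 3) for all x, so T(x) ≡ 1 (mod 3).
But 0 ≢ 1 (mod 3), so 0 ∈ ℤ_{111} has no preimage. Hence T is not surjective.
Since T is not surjective, we find the least positive k with T(k) = T(0): this means 72k ≡ 0 (mod 111), i.e. 111 ∣ 72k. Since gcd(72, 111) = 3, dividing through by 3 this holds exactly when 37 ∣ 24k, and as gcd(24, 37) = 1, exactly when 37 ∣ k.
The smallest positive such k is 37.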